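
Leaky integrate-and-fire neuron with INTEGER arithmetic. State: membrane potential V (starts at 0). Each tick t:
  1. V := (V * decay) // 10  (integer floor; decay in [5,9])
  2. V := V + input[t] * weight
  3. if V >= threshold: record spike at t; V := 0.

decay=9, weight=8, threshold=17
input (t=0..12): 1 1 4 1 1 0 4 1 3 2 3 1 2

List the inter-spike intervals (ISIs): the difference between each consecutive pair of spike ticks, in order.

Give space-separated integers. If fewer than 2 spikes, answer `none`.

t=0: input=1 -> V=8
t=1: input=1 -> V=15
t=2: input=4 -> V=0 FIRE
t=3: input=1 -> V=8
t=4: input=1 -> V=15
t=5: input=0 -> V=13
t=6: input=4 -> V=0 FIRE
t=7: input=1 -> V=8
t=8: input=3 -> V=0 FIRE
t=9: input=2 -> V=16
t=10: input=3 -> V=0 FIRE
t=11: input=1 -> V=8
t=12: input=2 -> V=0 FIRE

Answer: 4 2 2 2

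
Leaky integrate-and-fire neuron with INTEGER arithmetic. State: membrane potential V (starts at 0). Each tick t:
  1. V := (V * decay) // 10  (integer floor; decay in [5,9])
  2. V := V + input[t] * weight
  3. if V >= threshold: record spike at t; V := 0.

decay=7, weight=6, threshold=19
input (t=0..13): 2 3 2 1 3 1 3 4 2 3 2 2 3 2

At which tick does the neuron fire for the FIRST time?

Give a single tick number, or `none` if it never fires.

t=0: input=2 -> V=12
t=1: input=3 -> V=0 FIRE
t=2: input=2 -> V=12
t=3: input=1 -> V=14
t=4: input=3 -> V=0 FIRE
t=5: input=1 -> V=6
t=6: input=3 -> V=0 FIRE
t=7: input=4 -> V=0 FIRE
t=8: input=2 -> V=12
t=9: input=3 -> V=0 FIRE
t=10: input=2 -> V=12
t=11: input=2 -> V=0 FIRE
t=12: input=3 -> V=18
t=13: input=2 -> V=0 FIRE

Answer: 1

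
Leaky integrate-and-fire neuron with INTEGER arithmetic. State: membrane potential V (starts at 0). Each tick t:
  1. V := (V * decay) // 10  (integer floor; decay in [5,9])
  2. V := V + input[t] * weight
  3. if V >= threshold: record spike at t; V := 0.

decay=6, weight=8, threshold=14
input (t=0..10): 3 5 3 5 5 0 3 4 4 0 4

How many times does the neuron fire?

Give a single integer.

Answer: 9

Derivation:
t=0: input=3 -> V=0 FIRE
t=1: input=5 -> V=0 FIRE
t=2: input=3 -> V=0 FIRE
t=3: input=5 -> V=0 FIRE
t=4: input=5 -> V=0 FIRE
t=5: input=0 -> V=0
t=6: input=3 -> V=0 FIRE
t=7: input=4 -> V=0 FIRE
t=8: input=4 -> V=0 FIRE
t=9: input=0 -> V=0
t=10: input=4 -> V=0 FIRE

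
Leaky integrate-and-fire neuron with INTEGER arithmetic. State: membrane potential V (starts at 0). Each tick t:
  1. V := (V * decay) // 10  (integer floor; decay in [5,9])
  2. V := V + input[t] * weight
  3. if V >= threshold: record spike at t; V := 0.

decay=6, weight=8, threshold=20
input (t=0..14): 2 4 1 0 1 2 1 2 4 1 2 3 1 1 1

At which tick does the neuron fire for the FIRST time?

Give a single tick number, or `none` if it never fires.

Answer: 1

Derivation:
t=0: input=2 -> V=16
t=1: input=4 -> V=0 FIRE
t=2: input=1 -> V=8
t=3: input=0 -> V=4
t=4: input=1 -> V=10
t=5: input=2 -> V=0 FIRE
t=6: input=1 -> V=8
t=7: input=2 -> V=0 FIRE
t=8: input=4 -> V=0 FIRE
t=9: input=1 -> V=8
t=10: input=2 -> V=0 FIRE
t=11: input=3 -> V=0 FIRE
t=12: input=1 -> V=8
t=13: input=1 -> V=12
t=14: input=1 -> V=15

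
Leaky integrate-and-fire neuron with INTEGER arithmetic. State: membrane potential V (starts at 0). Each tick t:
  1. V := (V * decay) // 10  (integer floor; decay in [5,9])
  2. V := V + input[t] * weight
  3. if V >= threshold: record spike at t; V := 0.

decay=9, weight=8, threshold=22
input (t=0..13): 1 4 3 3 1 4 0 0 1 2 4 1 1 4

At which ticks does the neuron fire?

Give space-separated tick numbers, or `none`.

Answer: 1 2 3 5 9 10 13

Derivation:
t=0: input=1 -> V=8
t=1: input=4 -> V=0 FIRE
t=2: input=3 -> V=0 FIRE
t=3: input=3 -> V=0 FIRE
t=4: input=1 -> V=8
t=5: input=4 -> V=0 FIRE
t=6: input=0 -> V=0
t=7: input=0 -> V=0
t=8: input=1 -> V=8
t=9: input=2 -> V=0 FIRE
t=10: input=4 -> V=0 FIRE
t=11: input=1 -> V=8
t=12: input=1 -> V=15
t=13: input=4 -> V=0 FIRE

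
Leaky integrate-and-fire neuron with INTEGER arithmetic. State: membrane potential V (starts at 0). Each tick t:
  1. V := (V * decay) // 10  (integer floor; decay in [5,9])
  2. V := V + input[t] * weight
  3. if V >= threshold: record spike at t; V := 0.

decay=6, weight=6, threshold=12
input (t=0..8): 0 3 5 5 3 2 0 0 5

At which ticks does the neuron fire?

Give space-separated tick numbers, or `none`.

Answer: 1 2 3 4 5 8

Derivation:
t=0: input=0 -> V=0
t=1: input=3 -> V=0 FIRE
t=2: input=5 -> V=0 FIRE
t=3: input=5 -> V=0 FIRE
t=4: input=3 -> V=0 FIRE
t=5: input=2 -> V=0 FIRE
t=6: input=0 -> V=0
t=7: input=0 -> V=0
t=8: input=5 -> V=0 FIRE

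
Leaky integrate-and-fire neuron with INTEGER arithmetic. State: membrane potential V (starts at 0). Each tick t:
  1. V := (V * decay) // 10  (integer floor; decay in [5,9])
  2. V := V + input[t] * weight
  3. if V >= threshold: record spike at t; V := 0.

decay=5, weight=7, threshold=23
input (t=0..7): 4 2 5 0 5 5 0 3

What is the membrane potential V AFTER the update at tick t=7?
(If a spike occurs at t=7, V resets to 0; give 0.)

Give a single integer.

Answer: 21

Derivation:
t=0: input=4 -> V=0 FIRE
t=1: input=2 -> V=14
t=2: input=5 -> V=0 FIRE
t=3: input=0 -> V=0
t=4: input=5 -> V=0 FIRE
t=5: input=5 -> V=0 FIRE
t=6: input=0 -> V=0
t=7: input=3 -> V=21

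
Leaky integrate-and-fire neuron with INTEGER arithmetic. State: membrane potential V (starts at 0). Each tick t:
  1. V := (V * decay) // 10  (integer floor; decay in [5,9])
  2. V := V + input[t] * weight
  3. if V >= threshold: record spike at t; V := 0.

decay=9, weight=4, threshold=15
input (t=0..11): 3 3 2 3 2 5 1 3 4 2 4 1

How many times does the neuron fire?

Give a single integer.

Answer: 6

Derivation:
t=0: input=3 -> V=12
t=1: input=3 -> V=0 FIRE
t=2: input=2 -> V=8
t=3: input=3 -> V=0 FIRE
t=4: input=2 -> V=8
t=5: input=5 -> V=0 FIRE
t=6: input=1 -> V=4
t=7: input=3 -> V=0 FIRE
t=8: input=4 -> V=0 FIRE
t=9: input=2 -> V=8
t=10: input=4 -> V=0 FIRE
t=11: input=1 -> V=4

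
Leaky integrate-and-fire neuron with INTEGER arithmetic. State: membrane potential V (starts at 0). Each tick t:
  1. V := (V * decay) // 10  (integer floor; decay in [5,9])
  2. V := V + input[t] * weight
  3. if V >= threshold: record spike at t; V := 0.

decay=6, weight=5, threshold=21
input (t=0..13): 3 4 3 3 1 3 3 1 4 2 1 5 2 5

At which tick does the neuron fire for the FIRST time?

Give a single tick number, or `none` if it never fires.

Answer: 1

Derivation:
t=0: input=3 -> V=15
t=1: input=4 -> V=0 FIRE
t=2: input=3 -> V=15
t=3: input=3 -> V=0 FIRE
t=4: input=1 -> V=5
t=5: input=3 -> V=18
t=6: input=3 -> V=0 FIRE
t=7: input=1 -> V=5
t=8: input=4 -> V=0 FIRE
t=9: input=2 -> V=10
t=10: input=1 -> V=11
t=11: input=5 -> V=0 FIRE
t=12: input=2 -> V=10
t=13: input=5 -> V=0 FIRE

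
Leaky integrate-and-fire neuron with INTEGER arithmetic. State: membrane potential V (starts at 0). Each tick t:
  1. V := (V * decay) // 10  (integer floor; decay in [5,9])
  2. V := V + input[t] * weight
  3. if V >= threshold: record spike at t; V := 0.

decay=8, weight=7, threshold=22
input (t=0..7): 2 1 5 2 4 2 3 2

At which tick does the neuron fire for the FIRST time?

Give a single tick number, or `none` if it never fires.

t=0: input=2 -> V=14
t=1: input=1 -> V=18
t=2: input=5 -> V=0 FIRE
t=3: input=2 -> V=14
t=4: input=4 -> V=0 FIRE
t=5: input=2 -> V=14
t=6: input=3 -> V=0 FIRE
t=7: input=2 -> V=14

Answer: 2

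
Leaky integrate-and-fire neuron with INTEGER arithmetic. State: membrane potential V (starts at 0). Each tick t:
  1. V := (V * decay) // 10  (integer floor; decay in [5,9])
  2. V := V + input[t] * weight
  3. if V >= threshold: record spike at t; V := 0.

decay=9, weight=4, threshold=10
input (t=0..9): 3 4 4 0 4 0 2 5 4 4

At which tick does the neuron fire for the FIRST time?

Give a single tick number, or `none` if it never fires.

Answer: 0

Derivation:
t=0: input=3 -> V=0 FIRE
t=1: input=4 -> V=0 FIRE
t=2: input=4 -> V=0 FIRE
t=3: input=0 -> V=0
t=4: input=4 -> V=0 FIRE
t=5: input=0 -> V=0
t=6: input=2 -> V=8
t=7: input=5 -> V=0 FIRE
t=8: input=4 -> V=0 FIRE
t=9: input=4 -> V=0 FIRE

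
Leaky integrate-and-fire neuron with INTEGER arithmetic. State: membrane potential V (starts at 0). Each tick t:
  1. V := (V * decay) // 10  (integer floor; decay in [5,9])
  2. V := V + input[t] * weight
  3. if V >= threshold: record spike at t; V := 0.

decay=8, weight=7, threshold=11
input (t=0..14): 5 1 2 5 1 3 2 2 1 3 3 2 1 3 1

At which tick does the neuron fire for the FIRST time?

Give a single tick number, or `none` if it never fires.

Answer: 0

Derivation:
t=0: input=5 -> V=0 FIRE
t=1: input=1 -> V=7
t=2: input=2 -> V=0 FIRE
t=3: input=5 -> V=0 FIRE
t=4: input=1 -> V=7
t=5: input=3 -> V=0 FIRE
t=6: input=2 -> V=0 FIRE
t=7: input=2 -> V=0 FIRE
t=8: input=1 -> V=7
t=9: input=3 -> V=0 FIRE
t=10: input=3 -> V=0 FIRE
t=11: input=2 -> V=0 FIRE
t=12: input=1 -> V=7
t=13: input=3 -> V=0 FIRE
t=14: input=1 -> V=7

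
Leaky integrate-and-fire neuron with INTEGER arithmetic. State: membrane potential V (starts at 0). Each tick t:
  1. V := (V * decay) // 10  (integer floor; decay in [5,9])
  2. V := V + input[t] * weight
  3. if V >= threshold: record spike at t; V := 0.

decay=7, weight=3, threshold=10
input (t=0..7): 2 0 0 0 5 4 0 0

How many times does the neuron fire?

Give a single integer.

Answer: 2

Derivation:
t=0: input=2 -> V=6
t=1: input=0 -> V=4
t=2: input=0 -> V=2
t=3: input=0 -> V=1
t=4: input=5 -> V=0 FIRE
t=5: input=4 -> V=0 FIRE
t=6: input=0 -> V=0
t=7: input=0 -> V=0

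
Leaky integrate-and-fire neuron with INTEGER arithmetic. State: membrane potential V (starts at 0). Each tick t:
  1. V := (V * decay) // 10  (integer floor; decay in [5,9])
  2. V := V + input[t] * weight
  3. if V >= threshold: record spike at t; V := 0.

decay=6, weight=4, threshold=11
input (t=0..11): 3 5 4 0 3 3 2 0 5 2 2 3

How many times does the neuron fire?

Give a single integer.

t=0: input=3 -> V=0 FIRE
t=1: input=5 -> V=0 FIRE
t=2: input=4 -> V=0 FIRE
t=3: input=0 -> V=0
t=4: input=3 -> V=0 FIRE
t=5: input=3 -> V=0 FIRE
t=6: input=2 -> V=8
t=7: input=0 -> V=4
t=8: input=5 -> V=0 FIRE
t=9: input=2 -> V=8
t=10: input=2 -> V=0 FIRE
t=11: input=3 -> V=0 FIRE

Answer: 8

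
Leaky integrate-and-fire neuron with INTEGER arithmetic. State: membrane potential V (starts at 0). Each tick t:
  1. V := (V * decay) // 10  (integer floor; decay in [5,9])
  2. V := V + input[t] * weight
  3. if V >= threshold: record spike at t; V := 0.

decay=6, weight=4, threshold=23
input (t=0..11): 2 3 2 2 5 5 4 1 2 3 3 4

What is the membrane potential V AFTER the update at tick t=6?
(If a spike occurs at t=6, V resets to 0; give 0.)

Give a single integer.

Answer: 0

Derivation:
t=0: input=2 -> V=8
t=1: input=3 -> V=16
t=2: input=2 -> V=17
t=3: input=2 -> V=18
t=4: input=5 -> V=0 FIRE
t=5: input=5 -> V=20
t=6: input=4 -> V=0 FIRE
t=7: input=1 -> V=4
t=8: input=2 -> V=10
t=9: input=3 -> V=18
t=10: input=3 -> V=22
t=11: input=4 -> V=0 FIRE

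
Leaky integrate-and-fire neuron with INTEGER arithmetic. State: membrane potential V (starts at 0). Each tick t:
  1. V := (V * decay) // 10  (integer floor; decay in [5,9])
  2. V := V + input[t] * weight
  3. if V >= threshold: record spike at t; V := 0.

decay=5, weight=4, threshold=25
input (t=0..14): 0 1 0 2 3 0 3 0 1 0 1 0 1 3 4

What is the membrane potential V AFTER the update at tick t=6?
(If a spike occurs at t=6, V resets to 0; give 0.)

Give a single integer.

t=0: input=0 -> V=0
t=1: input=1 -> V=4
t=2: input=0 -> V=2
t=3: input=2 -> V=9
t=4: input=3 -> V=16
t=5: input=0 -> V=8
t=6: input=3 -> V=16
t=7: input=0 -> V=8
t=8: input=1 -> V=8
t=9: input=0 -> V=4
t=10: input=1 -> V=6
t=11: input=0 -> V=3
t=12: input=1 -> V=5
t=13: input=3 -> V=14
t=14: input=4 -> V=23

Answer: 16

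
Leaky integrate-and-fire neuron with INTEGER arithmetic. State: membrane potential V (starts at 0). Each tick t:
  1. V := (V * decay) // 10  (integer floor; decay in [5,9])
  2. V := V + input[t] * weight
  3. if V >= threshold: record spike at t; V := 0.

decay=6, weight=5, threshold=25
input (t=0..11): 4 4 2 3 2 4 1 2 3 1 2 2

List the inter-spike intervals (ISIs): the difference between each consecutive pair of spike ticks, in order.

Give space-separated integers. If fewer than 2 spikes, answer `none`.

t=0: input=4 -> V=20
t=1: input=4 -> V=0 FIRE
t=2: input=2 -> V=10
t=3: input=3 -> V=21
t=4: input=2 -> V=22
t=5: input=4 -> V=0 FIRE
t=6: input=1 -> V=5
t=7: input=2 -> V=13
t=8: input=3 -> V=22
t=9: input=1 -> V=18
t=10: input=2 -> V=20
t=11: input=2 -> V=22

Answer: 4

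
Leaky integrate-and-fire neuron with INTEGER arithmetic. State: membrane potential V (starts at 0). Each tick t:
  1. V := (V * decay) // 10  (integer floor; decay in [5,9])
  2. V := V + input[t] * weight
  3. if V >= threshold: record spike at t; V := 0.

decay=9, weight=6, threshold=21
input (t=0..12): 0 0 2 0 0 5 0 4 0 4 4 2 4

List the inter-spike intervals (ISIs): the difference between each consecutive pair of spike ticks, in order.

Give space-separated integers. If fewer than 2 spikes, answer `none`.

Answer: 2 2 1 2

Derivation:
t=0: input=0 -> V=0
t=1: input=0 -> V=0
t=2: input=2 -> V=12
t=3: input=0 -> V=10
t=4: input=0 -> V=9
t=5: input=5 -> V=0 FIRE
t=6: input=0 -> V=0
t=7: input=4 -> V=0 FIRE
t=8: input=0 -> V=0
t=9: input=4 -> V=0 FIRE
t=10: input=4 -> V=0 FIRE
t=11: input=2 -> V=12
t=12: input=4 -> V=0 FIRE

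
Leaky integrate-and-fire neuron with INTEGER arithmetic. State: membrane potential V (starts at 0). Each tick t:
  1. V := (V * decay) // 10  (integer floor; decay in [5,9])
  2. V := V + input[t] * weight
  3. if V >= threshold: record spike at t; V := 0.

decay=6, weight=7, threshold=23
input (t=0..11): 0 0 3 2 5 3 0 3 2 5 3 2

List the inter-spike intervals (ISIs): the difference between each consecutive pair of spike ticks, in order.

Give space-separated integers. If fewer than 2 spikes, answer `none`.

t=0: input=0 -> V=0
t=1: input=0 -> V=0
t=2: input=3 -> V=21
t=3: input=2 -> V=0 FIRE
t=4: input=5 -> V=0 FIRE
t=5: input=3 -> V=21
t=6: input=0 -> V=12
t=7: input=3 -> V=0 FIRE
t=8: input=2 -> V=14
t=9: input=5 -> V=0 FIRE
t=10: input=3 -> V=21
t=11: input=2 -> V=0 FIRE

Answer: 1 3 2 2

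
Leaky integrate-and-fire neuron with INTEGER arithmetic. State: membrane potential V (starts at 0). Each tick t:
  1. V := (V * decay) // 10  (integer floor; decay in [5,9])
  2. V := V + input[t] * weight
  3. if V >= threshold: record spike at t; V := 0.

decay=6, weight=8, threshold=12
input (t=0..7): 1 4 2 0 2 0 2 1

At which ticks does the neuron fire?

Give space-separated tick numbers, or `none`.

t=0: input=1 -> V=8
t=1: input=4 -> V=0 FIRE
t=2: input=2 -> V=0 FIRE
t=3: input=0 -> V=0
t=4: input=2 -> V=0 FIRE
t=5: input=0 -> V=0
t=6: input=2 -> V=0 FIRE
t=7: input=1 -> V=8

Answer: 1 2 4 6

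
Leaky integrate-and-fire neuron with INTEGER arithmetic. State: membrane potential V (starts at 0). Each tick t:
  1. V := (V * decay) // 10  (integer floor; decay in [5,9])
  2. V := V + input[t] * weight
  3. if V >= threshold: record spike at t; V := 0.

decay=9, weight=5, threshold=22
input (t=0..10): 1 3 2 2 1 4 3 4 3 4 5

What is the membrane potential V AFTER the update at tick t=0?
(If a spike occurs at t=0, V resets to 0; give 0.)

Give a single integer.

t=0: input=1 -> V=5
t=1: input=3 -> V=19
t=2: input=2 -> V=0 FIRE
t=3: input=2 -> V=10
t=4: input=1 -> V=14
t=5: input=4 -> V=0 FIRE
t=6: input=3 -> V=15
t=7: input=4 -> V=0 FIRE
t=8: input=3 -> V=15
t=9: input=4 -> V=0 FIRE
t=10: input=5 -> V=0 FIRE

Answer: 5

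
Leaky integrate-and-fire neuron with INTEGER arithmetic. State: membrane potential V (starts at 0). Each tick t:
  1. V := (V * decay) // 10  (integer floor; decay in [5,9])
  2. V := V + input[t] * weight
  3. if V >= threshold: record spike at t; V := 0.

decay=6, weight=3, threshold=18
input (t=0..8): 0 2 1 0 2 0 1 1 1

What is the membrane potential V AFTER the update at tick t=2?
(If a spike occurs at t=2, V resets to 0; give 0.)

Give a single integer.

t=0: input=0 -> V=0
t=1: input=2 -> V=6
t=2: input=1 -> V=6
t=3: input=0 -> V=3
t=4: input=2 -> V=7
t=5: input=0 -> V=4
t=6: input=1 -> V=5
t=7: input=1 -> V=6
t=8: input=1 -> V=6

Answer: 6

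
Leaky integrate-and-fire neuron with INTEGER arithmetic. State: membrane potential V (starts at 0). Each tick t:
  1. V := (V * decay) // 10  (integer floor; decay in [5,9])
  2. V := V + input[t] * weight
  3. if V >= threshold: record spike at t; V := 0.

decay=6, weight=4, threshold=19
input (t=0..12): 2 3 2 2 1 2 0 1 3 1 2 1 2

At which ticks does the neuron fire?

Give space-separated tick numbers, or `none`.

t=0: input=2 -> V=8
t=1: input=3 -> V=16
t=2: input=2 -> V=17
t=3: input=2 -> V=18
t=4: input=1 -> V=14
t=5: input=2 -> V=16
t=6: input=0 -> V=9
t=7: input=1 -> V=9
t=8: input=3 -> V=17
t=9: input=1 -> V=14
t=10: input=2 -> V=16
t=11: input=1 -> V=13
t=12: input=2 -> V=15

Answer: none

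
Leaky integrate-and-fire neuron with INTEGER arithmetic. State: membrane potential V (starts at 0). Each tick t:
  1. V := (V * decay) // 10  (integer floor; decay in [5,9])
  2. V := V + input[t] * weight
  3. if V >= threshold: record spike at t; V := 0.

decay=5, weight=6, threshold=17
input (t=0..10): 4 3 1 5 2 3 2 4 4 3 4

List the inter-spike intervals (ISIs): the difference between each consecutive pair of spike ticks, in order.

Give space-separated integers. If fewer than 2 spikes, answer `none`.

t=0: input=4 -> V=0 FIRE
t=1: input=3 -> V=0 FIRE
t=2: input=1 -> V=6
t=3: input=5 -> V=0 FIRE
t=4: input=2 -> V=12
t=5: input=3 -> V=0 FIRE
t=6: input=2 -> V=12
t=7: input=4 -> V=0 FIRE
t=8: input=4 -> V=0 FIRE
t=9: input=3 -> V=0 FIRE
t=10: input=4 -> V=0 FIRE

Answer: 1 2 2 2 1 1 1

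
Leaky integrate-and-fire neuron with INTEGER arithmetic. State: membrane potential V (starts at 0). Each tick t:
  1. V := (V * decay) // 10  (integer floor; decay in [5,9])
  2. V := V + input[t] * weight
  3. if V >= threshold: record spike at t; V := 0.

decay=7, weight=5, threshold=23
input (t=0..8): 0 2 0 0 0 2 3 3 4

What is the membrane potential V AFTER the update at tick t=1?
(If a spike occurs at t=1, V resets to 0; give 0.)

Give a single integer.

t=0: input=0 -> V=0
t=1: input=2 -> V=10
t=2: input=0 -> V=7
t=3: input=0 -> V=4
t=4: input=0 -> V=2
t=5: input=2 -> V=11
t=6: input=3 -> V=22
t=7: input=3 -> V=0 FIRE
t=8: input=4 -> V=20

Answer: 10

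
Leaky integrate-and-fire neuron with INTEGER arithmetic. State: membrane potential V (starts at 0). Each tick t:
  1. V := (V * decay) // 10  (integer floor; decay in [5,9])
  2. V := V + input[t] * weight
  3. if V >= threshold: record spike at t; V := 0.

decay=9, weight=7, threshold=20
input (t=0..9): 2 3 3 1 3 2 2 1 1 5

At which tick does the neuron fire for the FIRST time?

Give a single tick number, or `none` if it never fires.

t=0: input=2 -> V=14
t=1: input=3 -> V=0 FIRE
t=2: input=3 -> V=0 FIRE
t=3: input=1 -> V=7
t=4: input=3 -> V=0 FIRE
t=5: input=2 -> V=14
t=6: input=2 -> V=0 FIRE
t=7: input=1 -> V=7
t=8: input=1 -> V=13
t=9: input=5 -> V=0 FIRE

Answer: 1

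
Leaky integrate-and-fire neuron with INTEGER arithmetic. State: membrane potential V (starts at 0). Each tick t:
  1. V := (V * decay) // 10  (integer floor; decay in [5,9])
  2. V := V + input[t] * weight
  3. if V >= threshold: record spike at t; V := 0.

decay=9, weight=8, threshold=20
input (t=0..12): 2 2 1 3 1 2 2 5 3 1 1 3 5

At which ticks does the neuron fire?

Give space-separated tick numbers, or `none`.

Answer: 1 3 5 7 8 11 12

Derivation:
t=0: input=2 -> V=16
t=1: input=2 -> V=0 FIRE
t=2: input=1 -> V=8
t=3: input=3 -> V=0 FIRE
t=4: input=1 -> V=8
t=5: input=2 -> V=0 FIRE
t=6: input=2 -> V=16
t=7: input=5 -> V=0 FIRE
t=8: input=3 -> V=0 FIRE
t=9: input=1 -> V=8
t=10: input=1 -> V=15
t=11: input=3 -> V=0 FIRE
t=12: input=5 -> V=0 FIRE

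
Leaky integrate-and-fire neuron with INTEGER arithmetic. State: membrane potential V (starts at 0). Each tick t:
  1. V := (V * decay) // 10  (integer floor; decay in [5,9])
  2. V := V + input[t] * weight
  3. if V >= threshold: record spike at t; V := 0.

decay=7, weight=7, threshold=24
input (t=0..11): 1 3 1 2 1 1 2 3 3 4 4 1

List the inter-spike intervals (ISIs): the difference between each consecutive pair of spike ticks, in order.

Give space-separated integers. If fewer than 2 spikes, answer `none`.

t=0: input=1 -> V=7
t=1: input=3 -> V=0 FIRE
t=2: input=1 -> V=7
t=3: input=2 -> V=18
t=4: input=1 -> V=19
t=5: input=1 -> V=20
t=6: input=2 -> V=0 FIRE
t=7: input=3 -> V=21
t=8: input=3 -> V=0 FIRE
t=9: input=4 -> V=0 FIRE
t=10: input=4 -> V=0 FIRE
t=11: input=1 -> V=7

Answer: 5 2 1 1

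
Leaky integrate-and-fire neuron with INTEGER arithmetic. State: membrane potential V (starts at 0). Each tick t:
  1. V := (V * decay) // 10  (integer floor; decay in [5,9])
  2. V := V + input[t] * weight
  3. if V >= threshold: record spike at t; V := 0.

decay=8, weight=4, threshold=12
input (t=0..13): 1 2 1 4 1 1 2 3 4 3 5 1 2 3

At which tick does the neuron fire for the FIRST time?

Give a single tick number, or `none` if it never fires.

Answer: 2

Derivation:
t=0: input=1 -> V=4
t=1: input=2 -> V=11
t=2: input=1 -> V=0 FIRE
t=3: input=4 -> V=0 FIRE
t=4: input=1 -> V=4
t=5: input=1 -> V=7
t=6: input=2 -> V=0 FIRE
t=7: input=3 -> V=0 FIRE
t=8: input=4 -> V=0 FIRE
t=9: input=3 -> V=0 FIRE
t=10: input=5 -> V=0 FIRE
t=11: input=1 -> V=4
t=12: input=2 -> V=11
t=13: input=3 -> V=0 FIRE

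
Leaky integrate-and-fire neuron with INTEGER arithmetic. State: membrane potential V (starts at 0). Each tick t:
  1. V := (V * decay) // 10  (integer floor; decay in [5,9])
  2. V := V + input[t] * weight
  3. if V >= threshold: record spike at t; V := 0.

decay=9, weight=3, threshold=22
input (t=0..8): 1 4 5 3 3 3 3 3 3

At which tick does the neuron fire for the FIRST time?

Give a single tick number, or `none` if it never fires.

t=0: input=1 -> V=3
t=1: input=4 -> V=14
t=2: input=5 -> V=0 FIRE
t=3: input=3 -> V=9
t=4: input=3 -> V=17
t=5: input=3 -> V=0 FIRE
t=6: input=3 -> V=9
t=7: input=3 -> V=17
t=8: input=3 -> V=0 FIRE

Answer: 2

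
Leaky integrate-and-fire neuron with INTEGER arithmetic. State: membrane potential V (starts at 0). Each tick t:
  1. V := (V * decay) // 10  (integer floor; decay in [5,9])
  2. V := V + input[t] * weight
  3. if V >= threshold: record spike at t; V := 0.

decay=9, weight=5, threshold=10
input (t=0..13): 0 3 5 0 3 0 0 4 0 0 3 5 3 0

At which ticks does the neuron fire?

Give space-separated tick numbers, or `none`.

t=0: input=0 -> V=0
t=1: input=3 -> V=0 FIRE
t=2: input=5 -> V=0 FIRE
t=3: input=0 -> V=0
t=4: input=3 -> V=0 FIRE
t=5: input=0 -> V=0
t=6: input=0 -> V=0
t=7: input=4 -> V=0 FIRE
t=8: input=0 -> V=0
t=9: input=0 -> V=0
t=10: input=3 -> V=0 FIRE
t=11: input=5 -> V=0 FIRE
t=12: input=3 -> V=0 FIRE
t=13: input=0 -> V=0

Answer: 1 2 4 7 10 11 12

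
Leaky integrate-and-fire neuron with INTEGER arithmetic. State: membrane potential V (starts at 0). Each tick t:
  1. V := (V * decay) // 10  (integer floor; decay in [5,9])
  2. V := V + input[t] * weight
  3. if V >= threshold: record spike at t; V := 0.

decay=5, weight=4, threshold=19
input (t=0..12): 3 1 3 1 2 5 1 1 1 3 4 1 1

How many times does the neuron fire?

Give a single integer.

Answer: 2

Derivation:
t=0: input=3 -> V=12
t=1: input=1 -> V=10
t=2: input=3 -> V=17
t=3: input=1 -> V=12
t=4: input=2 -> V=14
t=5: input=5 -> V=0 FIRE
t=6: input=1 -> V=4
t=7: input=1 -> V=6
t=8: input=1 -> V=7
t=9: input=3 -> V=15
t=10: input=4 -> V=0 FIRE
t=11: input=1 -> V=4
t=12: input=1 -> V=6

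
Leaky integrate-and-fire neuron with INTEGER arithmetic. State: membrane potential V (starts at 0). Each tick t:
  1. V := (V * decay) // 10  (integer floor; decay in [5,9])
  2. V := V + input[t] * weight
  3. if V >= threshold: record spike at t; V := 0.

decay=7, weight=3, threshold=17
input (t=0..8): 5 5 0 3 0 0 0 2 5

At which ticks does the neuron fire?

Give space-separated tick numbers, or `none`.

t=0: input=5 -> V=15
t=1: input=5 -> V=0 FIRE
t=2: input=0 -> V=0
t=3: input=3 -> V=9
t=4: input=0 -> V=6
t=5: input=0 -> V=4
t=6: input=0 -> V=2
t=7: input=2 -> V=7
t=8: input=5 -> V=0 FIRE

Answer: 1 8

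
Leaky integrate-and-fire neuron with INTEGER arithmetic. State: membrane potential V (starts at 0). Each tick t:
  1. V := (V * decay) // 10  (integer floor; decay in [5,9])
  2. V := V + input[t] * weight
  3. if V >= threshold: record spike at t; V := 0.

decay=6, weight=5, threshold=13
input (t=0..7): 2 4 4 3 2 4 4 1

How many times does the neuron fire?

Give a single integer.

Answer: 5

Derivation:
t=0: input=2 -> V=10
t=1: input=4 -> V=0 FIRE
t=2: input=4 -> V=0 FIRE
t=3: input=3 -> V=0 FIRE
t=4: input=2 -> V=10
t=5: input=4 -> V=0 FIRE
t=6: input=4 -> V=0 FIRE
t=7: input=1 -> V=5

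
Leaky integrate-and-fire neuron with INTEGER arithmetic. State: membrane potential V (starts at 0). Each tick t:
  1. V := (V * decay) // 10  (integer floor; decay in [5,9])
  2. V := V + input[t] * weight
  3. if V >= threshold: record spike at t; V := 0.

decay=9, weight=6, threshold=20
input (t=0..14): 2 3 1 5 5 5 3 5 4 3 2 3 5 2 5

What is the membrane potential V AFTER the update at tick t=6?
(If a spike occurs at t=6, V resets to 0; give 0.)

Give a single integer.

Answer: 18

Derivation:
t=0: input=2 -> V=12
t=1: input=3 -> V=0 FIRE
t=2: input=1 -> V=6
t=3: input=5 -> V=0 FIRE
t=4: input=5 -> V=0 FIRE
t=5: input=5 -> V=0 FIRE
t=6: input=3 -> V=18
t=7: input=5 -> V=0 FIRE
t=8: input=4 -> V=0 FIRE
t=9: input=3 -> V=18
t=10: input=2 -> V=0 FIRE
t=11: input=3 -> V=18
t=12: input=5 -> V=0 FIRE
t=13: input=2 -> V=12
t=14: input=5 -> V=0 FIRE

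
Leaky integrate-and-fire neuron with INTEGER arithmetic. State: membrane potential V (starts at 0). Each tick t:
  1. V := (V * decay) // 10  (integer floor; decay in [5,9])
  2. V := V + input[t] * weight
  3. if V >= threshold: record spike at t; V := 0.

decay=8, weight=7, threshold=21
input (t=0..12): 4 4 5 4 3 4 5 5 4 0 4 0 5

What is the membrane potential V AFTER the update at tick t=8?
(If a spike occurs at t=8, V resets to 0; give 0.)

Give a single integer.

t=0: input=4 -> V=0 FIRE
t=1: input=4 -> V=0 FIRE
t=2: input=5 -> V=0 FIRE
t=3: input=4 -> V=0 FIRE
t=4: input=3 -> V=0 FIRE
t=5: input=4 -> V=0 FIRE
t=6: input=5 -> V=0 FIRE
t=7: input=5 -> V=0 FIRE
t=8: input=4 -> V=0 FIRE
t=9: input=0 -> V=0
t=10: input=4 -> V=0 FIRE
t=11: input=0 -> V=0
t=12: input=5 -> V=0 FIRE

Answer: 0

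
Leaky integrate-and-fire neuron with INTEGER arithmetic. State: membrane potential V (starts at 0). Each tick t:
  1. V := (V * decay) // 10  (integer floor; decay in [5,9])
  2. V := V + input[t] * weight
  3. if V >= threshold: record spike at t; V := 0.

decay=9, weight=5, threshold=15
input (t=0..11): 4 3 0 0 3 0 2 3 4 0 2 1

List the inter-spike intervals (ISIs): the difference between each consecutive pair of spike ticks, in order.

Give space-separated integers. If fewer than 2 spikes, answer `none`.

Answer: 1 3 3 1

Derivation:
t=0: input=4 -> V=0 FIRE
t=1: input=3 -> V=0 FIRE
t=2: input=0 -> V=0
t=3: input=0 -> V=0
t=4: input=3 -> V=0 FIRE
t=5: input=0 -> V=0
t=6: input=2 -> V=10
t=7: input=3 -> V=0 FIRE
t=8: input=4 -> V=0 FIRE
t=9: input=0 -> V=0
t=10: input=2 -> V=10
t=11: input=1 -> V=14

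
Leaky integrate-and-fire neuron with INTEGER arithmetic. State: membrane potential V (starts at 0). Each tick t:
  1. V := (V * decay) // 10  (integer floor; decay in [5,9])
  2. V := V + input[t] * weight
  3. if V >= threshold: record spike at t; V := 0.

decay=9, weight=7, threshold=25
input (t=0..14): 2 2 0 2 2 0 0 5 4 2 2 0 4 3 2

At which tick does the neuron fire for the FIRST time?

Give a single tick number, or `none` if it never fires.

t=0: input=2 -> V=14
t=1: input=2 -> V=0 FIRE
t=2: input=0 -> V=0
t=3: input=2 -> V=14
t=4: input=2 -> V=0 FIRE
t=5: input=0 -> V=0
t=6: input=0 -> V=0
t=7: input=5 -> V=0 FIRE
t=8: input=4 -> V=0 FIRE
t=9: input=2 -> V=14
t=10: input=2 -> V=0 FIRE
t=11: input=0 -> V=0
t=12: input=4 -> V=0 FIRE
t=13: input=3 -> V=21
t=14: input=2 -> V=0 FIRE

Answer: 1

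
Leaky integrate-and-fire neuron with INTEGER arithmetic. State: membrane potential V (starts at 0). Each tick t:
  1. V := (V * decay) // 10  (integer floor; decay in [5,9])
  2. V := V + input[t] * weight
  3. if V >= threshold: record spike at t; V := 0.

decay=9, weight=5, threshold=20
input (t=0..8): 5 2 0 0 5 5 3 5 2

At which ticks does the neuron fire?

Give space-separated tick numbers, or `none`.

Answer: 0 4 5 7

Derivation:
t=0: input=5 -> V=0 FIRE
t=1: input=2 -> V=10
t=2: input=0 -> V=9
t=3: input=0 -> V=8
t=4: input=5 -> V=0 FIRE
t=5: input=5 -> V=0 FIRE
t=6: input=3 -> V=15
t=7: input=5 -> V=0 FIRE
t=8: input=2 -> V=10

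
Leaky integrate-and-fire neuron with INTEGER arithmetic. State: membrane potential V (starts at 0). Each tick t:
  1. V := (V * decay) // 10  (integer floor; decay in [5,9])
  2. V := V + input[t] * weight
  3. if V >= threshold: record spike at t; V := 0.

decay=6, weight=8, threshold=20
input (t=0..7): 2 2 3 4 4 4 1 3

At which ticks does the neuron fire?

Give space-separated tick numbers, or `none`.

t=0: input=2 -> V=16
t=1: input=2 -> V=0 FIRE
t=2: input=3 -> V=0 FIRE
t=3: input=4 -> V=0 FIRE
t=4: input=4 -> V=0 FIRE
t=5: input=4 -> V=0 FIRE
t=6: input=1 -> V=8
t=7: input=3 -> V=0 FIRE

Answer: 1 2 3 4 5 7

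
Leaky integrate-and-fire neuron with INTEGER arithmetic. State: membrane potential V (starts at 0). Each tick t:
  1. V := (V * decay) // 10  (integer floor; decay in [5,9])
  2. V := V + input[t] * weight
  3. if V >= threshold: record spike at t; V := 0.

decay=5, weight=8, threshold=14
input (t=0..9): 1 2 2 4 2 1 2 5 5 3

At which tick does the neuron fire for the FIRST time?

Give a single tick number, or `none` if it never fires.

Answer: 1

Derivation:
t=0: input=1 -> V=8
t=1: input=2 -> V=0 FIRE
t=2: input=2 -> V=0 FIRE
t=3: input=4 -> V=0 FIRE
t=4: input=2 -> V=0 FIRE
t=5: input=1 -> V=8
t=6: input=2 -> V=0 FIRE
t=7: input=5 -> V=0 FIRE
t=8: input=5 -> V=0 FIRE
t=9: input=3 -> V=0 FIRE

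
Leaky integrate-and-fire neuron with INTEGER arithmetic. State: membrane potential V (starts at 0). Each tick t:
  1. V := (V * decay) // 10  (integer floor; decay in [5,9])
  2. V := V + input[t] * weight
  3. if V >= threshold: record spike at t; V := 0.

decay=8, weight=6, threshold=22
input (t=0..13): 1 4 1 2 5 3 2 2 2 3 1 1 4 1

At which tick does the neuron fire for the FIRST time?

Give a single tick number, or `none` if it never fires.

Answer: 1

Derivation:
t=0: input=1 -> V=6
t=1: input=4 -> V=0 FIRE
t=2: input=1 -> V=6
t=3: input=2 -> V=16
t=4: input=5 -> V=0 FIRE
t=5: input=3 -> V=18
t=6: input=2 -> V=0 FIRE
t=7: input=2 -> V=12
t=8: input=2 -> V=21
t=9: input=3 -> V=0 FIRE
t=10: input=1 -> V=6
t=11: input=1 -> V=10
t=12: input=4 -> V=0 FIRE
t=13: input=1 -> V=6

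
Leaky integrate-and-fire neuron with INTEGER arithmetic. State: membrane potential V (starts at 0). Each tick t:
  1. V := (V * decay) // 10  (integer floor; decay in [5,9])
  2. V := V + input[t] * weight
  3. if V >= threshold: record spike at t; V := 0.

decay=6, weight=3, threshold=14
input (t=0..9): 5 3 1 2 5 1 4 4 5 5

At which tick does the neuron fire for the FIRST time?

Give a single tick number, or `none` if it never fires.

t=0: input=5 -> V=0 FIRE
t=1: input=3 -> V=9
t=2: input=1 -> V=8
t=3: input=2 -> V=10
t=4: input=5 -> V=0 FIRE
t=5: input=1 -> V=3
t=6: input=4 -> V=13
t=7: input=4 -> V=0 FIRE
t=8: input=5 -> V=0 FIRE
t=9: input=5 -> V=0 FIRE

Answer: 0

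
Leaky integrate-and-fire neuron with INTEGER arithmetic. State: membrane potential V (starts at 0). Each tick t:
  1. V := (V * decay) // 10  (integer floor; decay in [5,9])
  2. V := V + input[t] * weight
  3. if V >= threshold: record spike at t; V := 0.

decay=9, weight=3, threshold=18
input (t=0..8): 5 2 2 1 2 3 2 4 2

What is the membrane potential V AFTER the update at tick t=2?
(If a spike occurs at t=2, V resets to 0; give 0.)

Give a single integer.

t=0: input=5 -> V=15
t=1: input=2 -> V=0 FIRE
t=2: input=2 -> V=6
t=3: input=1 -> V=8
t=4: input=2 -> V=13
t=5: input=3 -> V=0 FIRE
t=6: input=2 -> V=6
t=7: input=4 -> V=17
t=8: input=2 -> V=0 FIRE

Answer: 6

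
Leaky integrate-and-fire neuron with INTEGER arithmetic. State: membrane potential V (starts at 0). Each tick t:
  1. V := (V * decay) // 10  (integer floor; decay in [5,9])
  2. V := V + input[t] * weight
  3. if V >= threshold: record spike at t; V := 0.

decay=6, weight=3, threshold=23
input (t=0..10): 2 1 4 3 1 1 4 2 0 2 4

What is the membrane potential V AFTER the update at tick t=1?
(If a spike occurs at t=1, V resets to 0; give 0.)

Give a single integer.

Answer: 6

Derivation:
t=0: input=2 -> V=6
t=1: input=1 -> V=6
t=2: input=4 -> V=15
t=3: input=3 -> V=18
t=4: input=1 -> V=13
t=5: input=1 -> V=10
t=6: input=4 -> V=18
t=7: input=2 -> V=16
t=8: input=0 -> V=9
t=9: input=2 -> V=11
t=10: input=4 -> V=18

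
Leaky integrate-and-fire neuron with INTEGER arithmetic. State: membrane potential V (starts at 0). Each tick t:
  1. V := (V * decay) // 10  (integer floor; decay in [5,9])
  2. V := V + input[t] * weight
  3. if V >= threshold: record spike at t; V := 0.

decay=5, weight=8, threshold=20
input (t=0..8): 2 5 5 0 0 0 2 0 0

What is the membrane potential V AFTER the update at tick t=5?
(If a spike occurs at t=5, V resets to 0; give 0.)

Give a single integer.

Answer: 0

Derivation:
t=0: input=2 -> V=16
t=1: input=5 -> V=0 FIRE
t=2: input=5 -> V=0 FIRE
t=3: input=0 -> V=0
t=4: input=0 -> V=0
t=5: input=0 -> V=0
t=6: input=2 -> V=16
t=7: input=0 -> V=8
t=8: input=0 -> V=4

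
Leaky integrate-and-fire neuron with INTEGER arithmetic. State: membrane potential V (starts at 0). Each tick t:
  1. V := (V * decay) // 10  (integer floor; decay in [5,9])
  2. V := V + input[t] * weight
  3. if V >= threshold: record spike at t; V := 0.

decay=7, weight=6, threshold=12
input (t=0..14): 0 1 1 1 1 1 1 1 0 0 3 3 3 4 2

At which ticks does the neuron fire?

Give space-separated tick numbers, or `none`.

Answer: 3 6 10 11 12 13 14

Derivation:
t=0: input=0 -> V=0
t=1: input=1 -> V=6
t=2: input=1 -> V=10
t=3: input=1 -> V=0 FIRE
t=4: input=1 -> V=6
t=5: input=1 -> V=10
t=6: input=1 -> V=0 FIRE
t=7: input=1 -> V=6
t=8: input=0 -> V=4
t=9: input=0 -> V=2
t=10: input=3 -> V=0 FIRE
t=11: input=3 -> V=0 FIRE
t=12: input=3 -> V=0 FIRE
t=13: input=4 -> V=0 FIRE
t=14: input=2 -> V=0 FIRE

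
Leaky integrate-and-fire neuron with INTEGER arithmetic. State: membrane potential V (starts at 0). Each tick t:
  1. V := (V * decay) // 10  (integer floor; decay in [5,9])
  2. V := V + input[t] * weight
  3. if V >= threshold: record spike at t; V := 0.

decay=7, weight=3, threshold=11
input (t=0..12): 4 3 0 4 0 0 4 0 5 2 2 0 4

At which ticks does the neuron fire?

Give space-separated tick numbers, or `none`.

t=0: input=4 -> V=0 FIRE
t=1: input=3 -> V=9
t=2: input=0 -> V=6
t=3: input=4 -> V=0 FIRE
t=4: input=0 -> V=0
t=5: input=0 -> V=0
t=6: input=4 -> V=0 FIRE
t=7: input=0 -> V=0
t=8: input=5 -> V=0 FIRE
t=9: input=2 -> V=6
t=10: input=2 -> V=10
t=11: input=0 -> V=7
t=12: input=4 -> V=0 FIRE

Answer: 0 3 6 8 12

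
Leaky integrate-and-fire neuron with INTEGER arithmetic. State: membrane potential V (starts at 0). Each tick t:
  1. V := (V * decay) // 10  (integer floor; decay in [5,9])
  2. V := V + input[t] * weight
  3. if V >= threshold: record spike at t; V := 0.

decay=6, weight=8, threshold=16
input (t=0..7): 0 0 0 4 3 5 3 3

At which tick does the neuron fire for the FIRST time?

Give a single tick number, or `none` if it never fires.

t=0: input=0 -> V=0
t=1: input=0 -> V=0
t=2: input=0 -> V=0
t=3: input=4 -> V=0 FIRE
t=4: input=3 -> V=0 FIRE
t=5: input=5 -> V=0 FIRE
t=6: input=3 -> V=0 FIRE
t=7: input=3 -> V=0 FIRE

Answer: 3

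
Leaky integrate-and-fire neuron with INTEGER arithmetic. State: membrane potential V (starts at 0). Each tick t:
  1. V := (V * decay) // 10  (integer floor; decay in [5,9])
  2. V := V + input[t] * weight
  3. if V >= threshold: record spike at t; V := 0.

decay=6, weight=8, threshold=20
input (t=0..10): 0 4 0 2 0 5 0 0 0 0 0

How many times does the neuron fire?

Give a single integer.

t=0: input=0 -> V=0
t=1: input=4 -> V=0 FIRE
t=2: input=0 -> V=0
t=3: input=2 -> V=16
t=4: input=0 -> V=9
t=5: input=5 -> V=0 FIRE
t=6: input=0 -> V=0
t=7: input=0 -> V=0
t=8: input=0 -> V=0
t=9: input=0 -> V=0
t=10: input=0 -> V=0

Answer: 2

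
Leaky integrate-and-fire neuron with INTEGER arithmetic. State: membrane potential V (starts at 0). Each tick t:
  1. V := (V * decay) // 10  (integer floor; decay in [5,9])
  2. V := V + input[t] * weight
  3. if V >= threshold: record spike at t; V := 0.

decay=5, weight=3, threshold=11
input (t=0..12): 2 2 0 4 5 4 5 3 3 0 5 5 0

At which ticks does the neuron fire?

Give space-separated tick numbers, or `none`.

t=0: input=2 -> V=6
t=1: input=2 -> V=9
t=2: input=0 -> V=4
t=3: input=4 -> V=0 FIRE
t=4: input=5 -> V=0 FIRE
t=5: input=4 -> V=0 FIRE
t=6: input=5 -> V=0 FIRE
t=7: input=3 -> V=9
t=8: input=3 -> V=0 FIRE
t=9: input=0 -> V=0
t=10: input=5 -> V=0 FIRE
t=11: input=5 -> V=0 FIRE
t=12: input=0 -> V=0

Answer: 3 4 5 6 8 10 11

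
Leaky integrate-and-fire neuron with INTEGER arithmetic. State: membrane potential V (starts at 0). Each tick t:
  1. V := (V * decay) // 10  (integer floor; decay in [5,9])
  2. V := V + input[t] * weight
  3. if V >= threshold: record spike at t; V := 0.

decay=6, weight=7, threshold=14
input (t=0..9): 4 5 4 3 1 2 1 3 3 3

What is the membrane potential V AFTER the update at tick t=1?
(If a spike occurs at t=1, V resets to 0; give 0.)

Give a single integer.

Answer: 0

Derivation:
t=0: input=4 -> V=0 FIRE
t=1: input=5 -> V=0 FIRE
t=2: input=4 -> V=0 FIRE
t=3: input=3 -> V=0 FIRE
t=4: input=1 -> V=7
t=5: input=2 -> V=0 FIRE
t=6: input=1 -> V=7
t=7: input=3 -> V=0 FIRE
t=8: input=3 -> V=0 FIRE
t=9: input=3 -> V=0 FIRE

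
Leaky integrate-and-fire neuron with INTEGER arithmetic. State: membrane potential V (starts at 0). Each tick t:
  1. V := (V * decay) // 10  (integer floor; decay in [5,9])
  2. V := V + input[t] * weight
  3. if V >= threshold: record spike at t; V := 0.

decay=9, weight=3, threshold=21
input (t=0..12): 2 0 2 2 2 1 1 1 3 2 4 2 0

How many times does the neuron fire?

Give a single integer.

Answer: 2

Derivation:
t=0: input=2 -> V=6
t=1: input=0 -> V=5
t=2: input=2 -> V=10
t=3: input=2 -> V=15
t=4: input=2 -> V=19
t=5: input=1 -> V=20
t=6: input=1 -> V=0 FIRE
t=7: input=1 -> V=3
t=8: input=3 -> V=11
t=9: input=2 -> V=15
t=10: input=4 -> V=0 FIRE
t=11: input=2 -> V=6
t=12: input=0 -> V=5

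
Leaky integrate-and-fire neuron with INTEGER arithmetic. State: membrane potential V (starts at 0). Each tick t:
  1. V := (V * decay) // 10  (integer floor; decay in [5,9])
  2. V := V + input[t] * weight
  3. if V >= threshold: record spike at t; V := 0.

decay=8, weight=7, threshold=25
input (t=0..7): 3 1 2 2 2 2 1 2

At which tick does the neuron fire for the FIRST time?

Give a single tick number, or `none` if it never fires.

t=0: input=3 -> V=21
t=1: input=1 -> V=23
t=2: input=2 -> V=0 FIRE
t=3: input=2 -> V=14
t=4: input=2 -> V=0 FIRE
t=5: input=2 -> V=14
t=6: input=1 -> V=18
t=7: input=2 -> V=0 FIRE

Answer: 2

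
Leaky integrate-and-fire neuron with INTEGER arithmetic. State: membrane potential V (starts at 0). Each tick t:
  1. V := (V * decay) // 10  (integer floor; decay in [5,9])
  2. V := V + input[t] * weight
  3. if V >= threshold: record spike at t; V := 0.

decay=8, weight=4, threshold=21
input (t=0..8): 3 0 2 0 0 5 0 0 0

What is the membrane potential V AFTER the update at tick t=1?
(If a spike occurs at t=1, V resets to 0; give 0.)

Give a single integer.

Answer: 9

Derivation:
t=0: input=3 -> V=12
t=1: input=0 -> V=9
t=2: input=2 -> V=15
t=3: input=0 -> V=12
t=4: input=0 -> V=9
t=5: input=5 -> V=0 FIRE
t=6: input=0 -> V=0
t=7: input=0 -> V=0
t=8: input=0 -> V=0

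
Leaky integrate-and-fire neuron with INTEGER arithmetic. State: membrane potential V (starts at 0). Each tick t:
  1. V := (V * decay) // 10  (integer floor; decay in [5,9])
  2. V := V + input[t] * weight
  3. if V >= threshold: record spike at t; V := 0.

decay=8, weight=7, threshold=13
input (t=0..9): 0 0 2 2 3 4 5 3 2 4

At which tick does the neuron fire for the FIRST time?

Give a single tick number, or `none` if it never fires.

t=0: input=0 -> V=0
t=1: input=0 -> V=0
t=2: input=2 -> V=0 FIRE
t=3: input=2 -> V=0 FIRE
t=4: input=3 -> V=0 FIRE
t=5: input=4 -> V=0 FIRE
t=6: input=5 -> V=0 FIRE
t=7: input=3 -> V=0 FIRE
t=8: input=2 -> V=0 FIRE
t=9: input=4 -> V=0 FIRE

Answer: 2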